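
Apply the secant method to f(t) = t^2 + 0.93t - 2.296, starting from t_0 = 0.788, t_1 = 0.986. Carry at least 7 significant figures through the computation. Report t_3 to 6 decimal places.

1.119278

Secant update: t_(k+1) = t_k − f(t_k)·(t_k − t_(k-1))/(f(t_k) − f(t_(k-1))).
f(t_0) = -0.942216, f(t_1) = -0.406824
t_2 = 0.986000 - (-0.406824)·(0.986000 - 0.788000)/(-0.406824 - (-0.942216)) = 1.136453; f(t_2) = 0.052426
t_3 = 1.136453 - (0.052426)·(1.136453 - 0.986000)/(0.052426 - (-0.406824)) = 1.119278; f(t_3) = -0.002289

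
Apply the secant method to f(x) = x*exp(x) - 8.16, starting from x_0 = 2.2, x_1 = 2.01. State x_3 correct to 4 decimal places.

1.6475

Secant update: x_(k+1) = x_k − f(x_k)·(x_k − x_(k-1))/(f(x_k) − f(x_(k-1))).
f(x_0) = 11.695030, f(x_1) = 6.841268
x_2 = 2.010000 - (6.841268)·(2.010000 - 2.200000)/(6.841268 - (11.695030)) = 1.742199; f(x_2) = 1.787762
x_3 = 1.742199 - (1.787762)·(1.742199 - 2.010000)/(1.787762 - (6.841268)) = 1.647460; f(x_3) = 0.396535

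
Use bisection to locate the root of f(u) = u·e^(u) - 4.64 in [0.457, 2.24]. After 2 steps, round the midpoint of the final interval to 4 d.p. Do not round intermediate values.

1.1256

f(0.457000) = -3.918247, f(2.240000) = 16.401062 (opposite signs)
step 1: m = 1.348500, f(m) = 0.553942 > 0 → root in [0.457000, 1.348500]
step 2: m = 0.902750, f(m) = -2.413479 < 0 → root in [0.902750, 1.348500]
Midpoint of [0.902750, 1.348500] = 1.125625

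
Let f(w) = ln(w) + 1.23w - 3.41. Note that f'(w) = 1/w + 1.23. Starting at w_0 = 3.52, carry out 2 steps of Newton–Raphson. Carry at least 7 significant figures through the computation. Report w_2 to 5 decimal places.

2.14971

w_0 = 3.520000: f = 2.178061, f' = 1.514091 → w_1 = 3.520000 - (2.178061)/(1.514091) = 2.081473
w_1 = 2.081473: f = -0.116713, f' = 1.710429 → w_2 = 2.081473 - (-0.116713)/(1.710429) = 2.149709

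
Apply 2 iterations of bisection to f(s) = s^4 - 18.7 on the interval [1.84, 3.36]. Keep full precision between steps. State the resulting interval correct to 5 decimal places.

f(1.840000) = -7.237713, f(3.360000) = 108.755068 (opposite signs)
step 1: m = 2.600000, f(m) = 26.997600 > 0 → root in [1.840000, 2.600000]
step 2: m = 2.220000, f(m) = 5.589127 > 0 → root in [1.840000, 2.220000]

[1.84000, 2.22000]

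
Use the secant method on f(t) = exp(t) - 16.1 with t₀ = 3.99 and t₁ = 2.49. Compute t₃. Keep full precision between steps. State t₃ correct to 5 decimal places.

f(t_0) = 37.954889, f(t_1) = -4.038724
t_2 = 2.490000 - (-4.038724)·(2.490000 - 3.990000)/(-4.038724 - (37.954889)) = 2.634262; f(t_2) = -2.166973
t_3 = 2.634262 - (-2.166973)·(2.634262 - 2.490000)/(-2.166973 - (-4.038724)) = 2.801278; f(t_3) = 0.365674

2.80128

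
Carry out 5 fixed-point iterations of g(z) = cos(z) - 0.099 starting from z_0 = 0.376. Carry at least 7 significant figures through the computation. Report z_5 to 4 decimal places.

z_1 = g(0.376000) = 0.831141
z_2 = g(0.831141) = 0.575033
z_3 = g(0.575033) = 0.740174
z_4 = g(0.740174) = 0.639351
z_5 = g(0.639351) = 0.703483

0.7035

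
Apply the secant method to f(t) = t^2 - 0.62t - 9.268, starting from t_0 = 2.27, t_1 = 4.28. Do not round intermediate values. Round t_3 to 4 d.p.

f(t_0) = -5.522500, f(t_1) = 6.396800
t_2 = 4.280000 - (6.396800)·(4.280000 - 2.270000)/(6.396800 - (-5.522500)) = 3.201282; f(t_2) = -1.004591
t_3 = 3.201282 - (-1.004591)·(3.201282 - 4.280000)/(-1.004591 - (6.396800)) = 3.347696; f(t_3) = -0.136503

3.3477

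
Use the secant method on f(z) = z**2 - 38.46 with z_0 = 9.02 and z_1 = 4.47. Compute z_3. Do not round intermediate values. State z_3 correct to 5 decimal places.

6.26238

f(z_0) = 42.900400, f(z_1) = -18.479100
z_2 = 4.470000 - (-18.479100)·(4.470000 - 9.020000)/(-18.479100 - (42.900400)) = 5.839837; f(z_2) = -4.356305
z_3 = 5.839837 - (-4.356305)·(5.839837 - 4.470000)/(-4.356305 - (-18.479100)) = 6.262376; f(z_3) = 0.757348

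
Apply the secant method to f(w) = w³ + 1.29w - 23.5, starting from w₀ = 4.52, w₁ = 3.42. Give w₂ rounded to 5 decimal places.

f(w_0) = 74.676208, f(w_1) = 20.913488
w_2 = 3.420000 - (20.913488)·(3.420000 - 4.520000)/(20.913488 - (74.676208)) = 2.992104; f(w_2) = 7.147191

2.99210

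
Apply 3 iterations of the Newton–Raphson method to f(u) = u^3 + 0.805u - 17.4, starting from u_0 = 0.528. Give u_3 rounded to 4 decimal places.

f'(u) = 3u^2 + 0.805
u_0 = 0.528000: f = -16.827762, f' = 1.641352 → u_1 = 0.528000 - (-16.827762)/(1.641352) = 10.780379
u_1 = 10.780379: f = 1244.136736, f' = 349.454685 → u_2 = 10.780379 - (1244.136736)/(349.454685) = 7.220155
u_2 = 7.220155: f = 364.803543, f' = 157.196923 → u_3 = 7.220155 - (364.803543)/(157.196923) = 4.899477

4.8995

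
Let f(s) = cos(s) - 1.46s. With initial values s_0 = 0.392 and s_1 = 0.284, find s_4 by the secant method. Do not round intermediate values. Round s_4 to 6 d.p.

f(s_0) = 0.351827, f(s_1) = 0.545302
s_2 = 0.284000 - (0.545302)·(0.284000 - 0.392000)/(0.545302 - (0.351827)) = 0.588393; f(s_2) = -0.027221
s_3 = 0.588393 - (-0.027221)·(0.588393 - 0.284000)/(-0.027221 - (0.545302)) = 0.573921; f(s_3) = 0.001854
s_4 = 0.573921 - (0.001854)·(0.573921 - 0.588393)/(0.001854 - (-0.027221)) = 0.574844; f(s_4) = 0.000005

0.574844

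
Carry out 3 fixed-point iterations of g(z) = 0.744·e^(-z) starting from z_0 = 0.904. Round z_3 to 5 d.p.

0.42905

z_1 = g(0.904000) = 0.301280
z_2 = g(0.301280) = 0.550464
z_3 = g(0.550464) = 0.429052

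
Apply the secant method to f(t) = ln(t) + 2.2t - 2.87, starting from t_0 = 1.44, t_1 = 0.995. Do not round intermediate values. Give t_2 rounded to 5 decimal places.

f(t_0) = 0.662643, f(t_1) = -0.686013
t_2 = 0.995000 - (-0.686013)·(0.995000 - 1.440000)/(-0.686013 - (0.662643)) = 1.221355; f(t_2) = 0.016943

1.22136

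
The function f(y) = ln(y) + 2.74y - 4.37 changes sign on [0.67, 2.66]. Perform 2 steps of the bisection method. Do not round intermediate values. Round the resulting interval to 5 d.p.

f(0.670000) = -2.934678, f(2.660000) = 3.896726 (opposite signs)
step 1: m = 1.665000, f(m) = 0.701925 > 0 → root in [0.670000, 1.665000]
step 2: m = 1.167500, f(m) = -1.016185 < 0 → root in [1.167500, 1.665000]

[1.16750, 1.66500]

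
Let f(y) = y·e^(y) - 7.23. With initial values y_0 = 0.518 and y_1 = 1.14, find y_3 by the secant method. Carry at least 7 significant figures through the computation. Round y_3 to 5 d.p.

f(y_0) = -6.360451, f(y_1) = -3.665484
y_2 = 1.140000 - (-3.665484)·(1.140000 - 0.518000)/(-3.665484 - (-6.360451)) = 1.985996; f(y_2) = 7.240567
y_3 = 1.985996 - (7.240567)·(1.985996 - 1.140000)/(7.240567 - (-3.665484)) = 1.424336; f(y_3) = -1.311742

1.42434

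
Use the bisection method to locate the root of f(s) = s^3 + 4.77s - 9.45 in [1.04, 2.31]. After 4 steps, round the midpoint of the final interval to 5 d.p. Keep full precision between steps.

f(1.040000) = -3.364336, f(2.310000) = 13.895091 (opposite signs)
step 1: m = 1.675000, f(m) = 3.239172 > 0 → root in [1.040000, 1.675000]
step 2: m = 1.357500, f(m) = -0.473116 < 0 → root in [1.357500, 1.675000]
step 3: m = 1.516250, f(m) = 1.268393 > 0 → root in [1.357500, 1.516250]
step 4: m = 1.436875, f(m) = 0.370480 > 0 → root in [1.357500, 1.436875]
Midpoint of [1.357500, 1.436875] = 1.397187

1.39719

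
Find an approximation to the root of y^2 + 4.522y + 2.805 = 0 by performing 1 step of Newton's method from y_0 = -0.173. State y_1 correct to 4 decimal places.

f'(y) = 2y + 4.522
y_0 = -0.173000: f = 2.052623, f' = 4.176000 → y_1 = -0.173000 - (2.052623)/(4.176000) = -0.664528

-0.6645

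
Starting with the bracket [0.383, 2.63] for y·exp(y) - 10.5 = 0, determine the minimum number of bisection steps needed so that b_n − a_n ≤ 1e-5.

Initial width b − a = 2.63 − 0.383 = 2.247000.
After n steps the width is (b−a)/2^n; need (b−a)/2^n ≤ 1e-5.
So n ≥ log₂(2.247000/1e-5) = log₂(224700.0000) ≈ 17.7776.
Hence n = 18.

18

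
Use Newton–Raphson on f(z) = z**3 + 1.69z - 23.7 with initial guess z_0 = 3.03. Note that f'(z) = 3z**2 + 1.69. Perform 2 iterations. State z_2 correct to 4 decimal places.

2.6771

z_0 = 3.030000: f = 9.238827, f' = 29.232700 → z_1 = 3.030000 - (9.238827)/(29.232700) = 2.713956
z_1 = 2.713956: f = 0.876378, f' = 23.786667 → z_2 = 2.713956 - (0.876378)/(23.786667) = 2.677113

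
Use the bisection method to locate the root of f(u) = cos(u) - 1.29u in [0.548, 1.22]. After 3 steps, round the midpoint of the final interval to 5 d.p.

f(0.548000) = 0.146648, f(1.220000) = -1.230154 (opposite signs)
step 1: m = 0.884000, f(m) = -0.506297 < 0 → root in [0.548000, 0.884000]
step 2: m = 0.716000, f(m) = -0.169203 < 0 → root in [0.548000, 0.716000]
step 3: m = 0.632000, f(m) = -0.008432 < 0 → root in [0.548000, 0.632000]
Midpoint of [0.548000, 0.632000] = 0.590000

0.59000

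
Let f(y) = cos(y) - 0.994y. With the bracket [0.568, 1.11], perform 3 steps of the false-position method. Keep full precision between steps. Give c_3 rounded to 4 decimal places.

False-position update: c = (a·f(b) − b·f(a))/(f(b) − f(a)); replace the endpoint whose sign matches f(c).
f(0.568000) = 0.278387, f(1.110000) = -0.658678
step 1: c = 0.729019, f(c) = 0.021183 > 0 → new bracket [0.729019, 1.110000]
step 2: c = 0.740890, f(c) = 0.001424 > 0 → new bracket [0.740890, 1.110000]
step 3: c = 0.741686, f(c) = 0.000095 > 0 → new bracket [0.741686, 1.110000]

0.7417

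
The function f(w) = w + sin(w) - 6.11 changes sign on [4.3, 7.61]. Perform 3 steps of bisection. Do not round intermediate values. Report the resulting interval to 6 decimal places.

f(4.300000) = -2.726166, f(7.610000) = 2.470384 (opposite signs)
step 1: m = 5.955000, f(m) = -0.477326 < 0 → root in [5.955000, 7.610000]
step 2: m = 6.782500, f(m) = 1.151324 > 0 → root in [5.955000, 6.782500]
step 3: m = 6.368750, f(m) = 0.344210 > 0 → root in [5.955000, 6.368750]

[5.955000, 6.368750]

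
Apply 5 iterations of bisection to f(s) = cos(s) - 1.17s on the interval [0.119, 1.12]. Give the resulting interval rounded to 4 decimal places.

f(0.119000) = 0.853698, f(1.120000) = -0.874718 (opposite signs)
step 1: m = 0.619500, f(m) = 0.089354 > 0 → root in [0.619500, 1.120000]
step 2: m = 0.869750, f(m) = -0.372590 < 0 → root in [0.619500, 0.869750]
step 3: m = 0.744625, f(m) = -0.135869 < 0 → root in [0.619500, 0.744625]
step 4: m = 0.682063, f(m) = -0.021739 < 0 → root in [0.619500, 0.682063]
step 5: m = 0.650781, f(m) = 0.034197 > 0 → root in [0.650781, 0.682063]

[0.6508, 0.6821]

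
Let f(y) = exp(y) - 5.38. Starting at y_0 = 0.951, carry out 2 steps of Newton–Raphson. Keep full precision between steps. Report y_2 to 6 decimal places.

Newton update: y ← y − f(y)/f'(y).
f'(y) = exp(y)
y_0 = 0.951000: f = -2.791703, f' = 2.588297 → y_1 = 0.951000 - (-2.791703)/(2.588297) = 2.029587
y_1 = 2.029587: f = 2.230943, f' = 7.610943 → y_2 = 2.029587 - (2.230943)/(7.610943) = 1.736464

1.736464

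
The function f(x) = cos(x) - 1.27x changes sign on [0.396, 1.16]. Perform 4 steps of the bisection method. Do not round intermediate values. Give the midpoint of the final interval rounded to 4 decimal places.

f(0.396000) = 0.419691, f(1.160000) = -1.073860 (opposite signs)
step 1: m = 0.778000, f(m) = -0.275741 < 0 → root in [0.396000, 0.778000]
step 2: m = 0.587000, f(m) = 0.087116 > 0 → root in [0.587000, 0.778000]
step 3: m = 0.682500, f(m) = -0.090777 < 0 → root in [0.587000, 0.682500]
step 4: m = 0.634750, f(m) = -0.000913 < 0 → root in [0.587000, 0.634750]
Midpoint of [0.587000, 0.634750] = 0.610875

0.6109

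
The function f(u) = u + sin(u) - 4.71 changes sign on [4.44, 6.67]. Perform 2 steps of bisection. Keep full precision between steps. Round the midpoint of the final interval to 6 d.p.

5.276250

f(4.440000) = -1.233131, f(6.670000) = 2.337240 (opposite signs)
step 1: m = 5.555000, f(m) = 0.179484 > 0 → root in [4.440000, 5.555000]
step 2: m = 4.997500, f(m) = -0.672130 < 0 → root in [4.997500, 5.555000]
Midpoint of [4.997500, 5.555000] = 5.276250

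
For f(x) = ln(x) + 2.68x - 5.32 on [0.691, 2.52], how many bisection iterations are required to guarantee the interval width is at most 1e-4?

15

Initial width b − a = 2.52 − 0.691 = 1.829000.
After n steps the width is (b−a)/2^n; need (b−a)/2^n ≤ 1e-4.
So n ≥ log₂(1.829000/1e-4) = log₂(18290.0000) ≈ 14.1588.
Hence n = 15.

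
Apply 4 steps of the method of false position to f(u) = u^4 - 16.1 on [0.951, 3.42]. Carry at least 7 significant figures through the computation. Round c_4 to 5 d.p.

False-position update: c = (a·f(b) − b·f(a))/(f(b) − f(a)); replace the endpoint whose sign matches f(c).
f(0.951000) = -15.282059, f(3.420000) = 120.705773
step 1: c = 1.228462, f(c) = -13.822563 < 0 → new bracket [1.228462, 3.420000]
step 2: c = 1.453639, f(c) = -11.634956 < 0 → new bracket [1.453639, 3.420000]
step 3: c = 1.626514, f(c) = -9.101068 < 0 → new bracket [1.626514, 3.420000]
step 4: c = 1.752260, f(c) = -6.672550 < 0 → new bracket [1.752260, 3.420000]

1.75226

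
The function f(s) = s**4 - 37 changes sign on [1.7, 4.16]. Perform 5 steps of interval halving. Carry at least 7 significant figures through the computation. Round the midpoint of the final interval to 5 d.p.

f(1.700000) = -28.647900, f(4.160000) = 262.483791 (opposite signs)
step 1: m = 2.930000, f(m) = 36.700508 > 0 → root in [1.700000, 2.930000]
step 2: m = 2.315000, f(m) = -8.278707 < 0 → root in [2.315000, 2.930000]
step 3: m = 2.622500, f(m) = 10.300092 > 0 → root in [2.315000, 2.622500]
step 4: m = 2.468750, f(m) = 0.145692 > 0 → root in [2.315000, 2.468750]
step 5: m = 2.391875, f(m) = -4.269404 < 0 → root in [2.391875, 2.468750]
Midpoint of [2.391875, 2.468750] = 2.430312

2.43031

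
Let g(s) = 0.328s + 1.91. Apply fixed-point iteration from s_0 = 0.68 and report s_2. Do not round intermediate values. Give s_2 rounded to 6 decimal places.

s_1 = g(0.680000) = 2.133040
s_2 = g(2.133040) = 2.609637

2.609637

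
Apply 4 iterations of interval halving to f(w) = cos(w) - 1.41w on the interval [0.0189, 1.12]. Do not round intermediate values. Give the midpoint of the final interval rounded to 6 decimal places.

0.603859

f(0.018900) = 0.973172, f(1.120000) = -1.143518 (opposite signs)
step 1: m = 0.569450, f(m) = 0.039273 > 0 → root in [0.569450, 1.120000]
step 2: m = 0.844725, f(m) = -0.527125 < 0 → root in [0.569450, 0.844725]
step 3: m = 0.707088, f(m) = -0.236736 < 0 → root in [0.569450, 0.707088]
step 4: m = 0.638269, f(m) = -0.096830 < 0 → root in [0.569450, 0.638269]
Midpoint of [0.569450, 0.638269] = 0.603859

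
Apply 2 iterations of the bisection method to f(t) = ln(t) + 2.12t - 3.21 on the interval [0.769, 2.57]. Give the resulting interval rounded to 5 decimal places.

[1.21925, 1.66950]

f(0.769000) = -1.842384, f(2.570000) = 3.182306 (opposite signs)
step 1: m = 1.669500, f(m) = 0.841864 > 0 → root in [0.769000, 1.669500]
step 2: m = 1.219250, f(m) = -0.426954 < 0 → root in [1.219250, 1.669500]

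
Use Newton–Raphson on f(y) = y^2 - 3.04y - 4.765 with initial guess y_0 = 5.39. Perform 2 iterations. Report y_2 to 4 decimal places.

f'(y) = 2y - 3.04
y_0 = 5.390000: f = 7.901500, f' = 7.740000 → y_1 = 5.390000 - (7.901500)/(7.740000) = 4.369134
y_1 = 4.369134: f = 1.042167, f' = 5.698269 → y_2 = 4.369134 - (1.042167)/(5.698269) = 4.186243

4.1862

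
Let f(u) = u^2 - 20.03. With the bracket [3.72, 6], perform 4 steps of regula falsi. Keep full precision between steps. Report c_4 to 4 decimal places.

f(3.720000) = -6.191600, f(6.000000) = 15.970000
step 1: c = 4.356996, f(c) = -1.046587 < 0 → new bracket [4.356996, 6.000000]
step 2: c = 4.458047, f(c) = -0.155816 < 0 → new bracket [4.458047, 6.000000]
step 3: c = 4.472946, f(c) = -0.022752 < 0 → new bracket [4.472946, 6.000000]
step 4: c = 4.475119, f(c) = -0.003313 < 0 → new bracket [4.475119, 6.000000]

4.4751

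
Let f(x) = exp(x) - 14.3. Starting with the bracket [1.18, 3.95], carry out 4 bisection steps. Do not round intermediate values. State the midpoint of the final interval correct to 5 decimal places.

2.65156

f(1.180000) = -11.045626, f(3.950000) = 37.635367 (opposite signs)
step 1: m = 2.565000, f(m) = -1.299342 < 0 → root in [2.565000, 3.950000]
step 2: m = 3.257500, f(m) = 11.684495 > 0 → root in [2.565000, 3.257500]
step 3: m = 2.911250, f(m) = 4.079759 > 0 → root in [2.565000, 2.911250]
step 4: m = 2.738125, f(m) = 1.157974 > 0 → root in [2.565000, 2.738125]
Midpoint of [2.565000, 2.738125] = 2.651562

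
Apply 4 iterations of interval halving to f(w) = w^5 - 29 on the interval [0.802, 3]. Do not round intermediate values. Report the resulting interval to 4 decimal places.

f(0.802000) = -28.668203, f(3.000000) = 214.000000 (opposite signs)
step 1: m = 1.901000, f(m) = -4.173781 < 0 → root in [1.901000, 3.000000]
step 2: m = 2.450500, f(m) = 59.363627 > 0 → root in [1.901000, 2.450500]
step 3: m = 2.175750, f(m) = 19.757896 > 0 → root in [1.901000, 2.175750]
step 4: m = 2.038375, f(m) = 6.190094 > 0 → root in [1.901000, 2.038375]

[1.9010, 2.0384]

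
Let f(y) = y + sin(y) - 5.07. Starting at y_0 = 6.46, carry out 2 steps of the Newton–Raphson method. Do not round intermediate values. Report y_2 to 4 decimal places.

Newton update: y ← y − f(y)/f'(y).
f'(y) = 1 + cos(y)
y_0 = 6.460000: f = 1.565895, f' = 1.984409 → y_1 = 6.460000 - (1.565895)/(1.984409) = 5.670901
y_1 = 5.670901: f = 0.026163, f' = 1.818337 → y_2 = 5.670901 - (0.026163)/(1.818337) = 5.656513

5.6565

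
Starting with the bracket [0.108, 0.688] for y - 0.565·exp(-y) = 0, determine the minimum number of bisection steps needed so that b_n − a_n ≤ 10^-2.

6

Initial width b − a = 0.688 − 0.108 = 0.580000.
After n steps the width is (b−a)/2^n; need (b−a)/2^n ≤ 10^-2.
So n ≥ log₂(0.580000/10^-2) = log₂(58.0000) ≈ 5.8580.
Hence n = 6.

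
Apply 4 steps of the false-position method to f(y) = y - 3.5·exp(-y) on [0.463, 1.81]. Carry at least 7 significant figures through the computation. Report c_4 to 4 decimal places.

f(0.463000) = -1.739874, f(1.810000) = 1.237211
step 1: c = 1.250217, f(c) = 0.247667 > 0 → new bracket [0.463000, 1.250217]
step 2: c = 1.152122, f(c) = 0.046242 > 0 → new bracket [0.463000, 1.152122]
step 3: c = 1.134281, f(c) = 0.008494 > 0 → new bracket [0.463000, 1.134281]
step 4: c = 1.131020, f(c) = 0.001555 > 0 → new bracket [0.463000, 1.131020]

1.1310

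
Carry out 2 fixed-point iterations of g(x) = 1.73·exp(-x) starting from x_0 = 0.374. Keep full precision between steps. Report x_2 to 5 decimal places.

x_1 = g(0.374000) = 1.190200
x_2 = g(1.190200) = 0.526198

0.52620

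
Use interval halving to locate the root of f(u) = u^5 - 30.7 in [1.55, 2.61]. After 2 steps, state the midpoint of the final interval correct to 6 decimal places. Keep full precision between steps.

f(1.550000) = -21.753390, f(2.610000) = 90.416284 (opposite signs)
step 1: m = 2.080000, f(m) = 8.232893 > 0 → root in [1.550000, 2.080000]
step 2: m = 1.815000, f(m) = -11.003768 < 0 → root in [1.815000, 2.080000]
Midpoint of [1.815000, 2.080000] = 1.947500

1.947500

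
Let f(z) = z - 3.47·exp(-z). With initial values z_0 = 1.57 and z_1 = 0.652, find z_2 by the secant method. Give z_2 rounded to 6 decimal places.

1.181500

f(z_0) = 0.848083, f(z_1) = -1.155879
z_2 = 0.652000 - (-1.155879)·(0.652000 - 1.570000)/(-1.155879 - (0.848083)) = 1.181500; f(z_2) = 0.116840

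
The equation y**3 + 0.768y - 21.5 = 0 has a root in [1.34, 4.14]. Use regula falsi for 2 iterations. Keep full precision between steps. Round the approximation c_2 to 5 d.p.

f(1.340000) = -18.064776, f(4.140000) = 52.637464
step 1: c = 2.055414, f(c) = -11.237880 < 0 → new bracket [2.055414, 4.140000]
step 2: c = 2.422165, f(c) = -5.429224 < 0 → new bracket [2.422165, 4.140000]

2.42216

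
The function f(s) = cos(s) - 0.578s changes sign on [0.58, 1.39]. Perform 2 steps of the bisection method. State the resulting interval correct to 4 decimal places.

f(0.580000) = 0.501223, f(1.390000) = -0.623607 (opposite signs)
step 1: m = 0.985000, f(m) = -0.016467 < 0 → root in [0.580000, 0.985000]
step 2: m = 0.782500, f(m) = 0.256868 > 0 → root in [0.782500, 0.985000]

[0.7825, 0.9850]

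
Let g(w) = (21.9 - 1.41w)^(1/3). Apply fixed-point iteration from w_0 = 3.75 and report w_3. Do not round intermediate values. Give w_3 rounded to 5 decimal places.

w_1 = g(3.750000) = 2.551595
w_2 = g(2.551595) = 2.635329
w_3 = g(2.635329) = 2.629650

2.62965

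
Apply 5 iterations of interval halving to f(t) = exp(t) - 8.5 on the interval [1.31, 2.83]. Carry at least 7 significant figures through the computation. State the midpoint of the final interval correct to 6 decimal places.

2.141250

f(1.310000) = -4.793826, f(2.830000) = 8.445461 (opposite signs)
step 1: m = 2.070000, f(m) = -0.575177 < 0 → root in [2.070000, 2.830000]
step 2: m = 2.450000, f(m) = 3.088347 > 0 → root in [2.070000, 2.450000]
step 3: m = 2.260000, f(m) = 1.083089 > 0 → root in [2.070000, 2.260000]
step 4: m = 2.165000, f(m) = 0.214602 > 0 → root in [2.070000, 2.165000]
step 5: m = 2.117500, f(m) = -0.189664 < 0 → root in [2.117500, 2.165000]
Midpoint of [2.117500, 2.165000] = 2.141250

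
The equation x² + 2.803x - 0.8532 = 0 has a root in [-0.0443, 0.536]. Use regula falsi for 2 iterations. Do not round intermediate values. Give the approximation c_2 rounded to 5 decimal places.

f(-0.044300) = -0.975410, f(0.536000) = 0.936504
step 1: c = 0.251754, f(c) = -0.084152 < 0 → new bracket [0.251754, 0.536000]
step 2: c = 0.275190, f(c) = -0.006112 < 0 → new bracket [0.275190, 0.536000]

0.27519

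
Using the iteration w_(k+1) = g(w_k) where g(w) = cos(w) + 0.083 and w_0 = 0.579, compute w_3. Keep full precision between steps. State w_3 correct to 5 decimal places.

w_1 = g(0.579000) = 0.920010
w_2 = g(0.920010) = 0.688812
w_3 = g(0.688812) = 0.855002

0.85500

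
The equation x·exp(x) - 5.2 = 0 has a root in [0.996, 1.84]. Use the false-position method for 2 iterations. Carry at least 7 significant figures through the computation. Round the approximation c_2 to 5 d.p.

1.31319

False-position update: c = (a·f(b) − b·f(a))/(f(b) − f(a)); replace the endpoint whose sign matches f(c).
f(0.996000) = -2.503399, f(1.840000) = 6.385630
step 1: c = 1.233694, f(c) = -0.963629 < 0 → new bracket [1.233694, 1.840000]
step 2: c = 1.313192, f(c) = -0.317519 < 0 → new bracket [1.313192, 1.840000]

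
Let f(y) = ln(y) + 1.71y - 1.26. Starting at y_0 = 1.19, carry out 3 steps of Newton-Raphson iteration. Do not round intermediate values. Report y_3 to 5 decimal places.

f'(y) = 1/y + 1.71
y_0 = 1.190000: f = 0.948853, f' = 2.550336 → y_1 = 1.190000 - (0.948853)/(2.550336) = 0.817950
y_1 = 0.817950: f = -0.062260, f' = 2.932569 → y_2 = 0.817950 - (-0.062260)/(2.932569) = 0.839180
y_2 = 0.839180: f = -0.000331, f' = 2.901639 → y_3 = 0.839180 - (-0.000331)/(2.901639) = 0.839295

0.83929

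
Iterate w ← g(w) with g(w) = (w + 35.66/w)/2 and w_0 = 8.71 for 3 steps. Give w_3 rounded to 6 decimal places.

w_1 = g(8.710000) = 6.402072
w_2 = g(6.402072) = 5.986072
w_3 = g(5.986072) = 5.971617

5.971617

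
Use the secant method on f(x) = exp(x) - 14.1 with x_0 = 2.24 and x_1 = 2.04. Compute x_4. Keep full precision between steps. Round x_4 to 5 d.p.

2.64275

Secant update: x_(k+1) = x_k − f(x_k)·(x_k − x_(k-1))/(f(x_k) − f(x_(k-1))).
f(x_0) = -4.706669, f(x_1) = -6.409391
x_2 = 2.040000 - (-6.409391)·(2.040000 - 2.240000)/(-6.409391 - (-4.706669)) = 2.792841; f(x_2) = 2.227332
x_3 = 2.792841 - (2.227332)·(2.792841 - 2.040000)/(2.227332 - (-6.409391)) = 2.598690; f(x_3) = -0.653890
x_4 = 2.598690 - (-0.653890)·(2.598690 - 2.792841)/(-0.653890 - (2.227332)) = 2.642752; f(x_4) = -0.048177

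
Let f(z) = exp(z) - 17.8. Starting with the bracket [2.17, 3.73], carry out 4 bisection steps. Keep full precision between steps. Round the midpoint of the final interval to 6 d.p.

2.901250

f(2.170000) = -9.041716, f(3.730000) = 23.879108 (opposite signs)
step 1: m = 2.950000, f(m) = 1.305954 > 0 → root in [2.170000, 2.950000]
step 2: m = 2.560000, f(m) = -4.864183 < 0 → root in [2.560000, 2.950000]
step 3: m = 2.755000, f(m) = -2.078959 < 0 → root in [2.755000, 2.950000]
step 4: m = 2.852500, f(m) = -0.468945 < 0 → root in [2.852500, 2.950000]
Midpoint of [2.852500, 2.950000] = 2.901250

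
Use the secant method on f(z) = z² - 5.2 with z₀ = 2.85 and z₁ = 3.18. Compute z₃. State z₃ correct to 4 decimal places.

f(z_0) = 2.922500, f(z_1) = 4.912400
z_2 = 3.180000 - (4.912400)·(3.180000 - 2.850000)/(4.912400 - (2.922500)) = 2.365340; f(z_2) = 0.394833
z_3 = 2.365340 - (0.394833)·(2.365340 - 3.180000)/(0.394833 - (4.912400)) = 2.294139; f(z_3) = 0.063074

2.2941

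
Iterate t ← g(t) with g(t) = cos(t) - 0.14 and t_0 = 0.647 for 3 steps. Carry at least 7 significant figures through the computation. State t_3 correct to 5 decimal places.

t_1 = g(0.647000) = 0.657896
t_2 = g(0.657896) = 0.651281
t_3 = g(0.651281) = 0.655308

0.65531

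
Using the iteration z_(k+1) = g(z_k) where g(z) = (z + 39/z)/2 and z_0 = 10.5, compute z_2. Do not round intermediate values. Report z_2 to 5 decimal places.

6.29729

z_1 = g(10.500000) = 7.107143
z_2 = g(7.107143) = 6.297290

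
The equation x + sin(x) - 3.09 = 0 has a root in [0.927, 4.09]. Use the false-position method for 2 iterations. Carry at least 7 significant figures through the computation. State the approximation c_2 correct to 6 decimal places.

False-position update: c = (a·f(b) − b·f(a))/(f(b) − f(a)); replace the endpoint whose sign matches f(c).
f(0.927000) = -1.363177, f(4.090000) = 0.187512
step 1: c = 3.707525, f(c) = 0.081322 > 0 → new bracket [0.927000, 3.707525]
step 2: c = 3.550988, f(c) = 0.062933 > 0 → new bracket [0.927000, 3.550988]

3.550988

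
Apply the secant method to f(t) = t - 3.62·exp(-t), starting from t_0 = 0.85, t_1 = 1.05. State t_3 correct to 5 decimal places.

f(t_0) = -0.697242, f(t_1) = -0.216775
t_2 = 1.050000 - (-0.216775)·(1.050000 - 0.850000)/(-0.216775 - (-0.697242)) = 1.140235; f(t_2) = -0.017238
t_3 = 1.140235 - (-0.017238)·(1.140235 - 1.050000)/(-0.017238 - (-0.216775)) = 1.148030; f(t_3) = -0.000455

1.14803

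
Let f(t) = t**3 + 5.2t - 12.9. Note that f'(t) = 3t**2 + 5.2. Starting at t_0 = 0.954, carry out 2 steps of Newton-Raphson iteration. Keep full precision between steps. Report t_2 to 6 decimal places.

Newton update: t ← t − f(t)/f'(t).
t_0 = 0.954000: f = -7.070949, f' = 7.930348 → t_1 = 0.954000 - (-7.070949)/(7.930348) = 1.845632
t_1 = 1.845632: f = 2.984163, f' = 15.419069 → t_2 = 1.845632 - (2.984163)/(15.419069) = 1.652094

1.652094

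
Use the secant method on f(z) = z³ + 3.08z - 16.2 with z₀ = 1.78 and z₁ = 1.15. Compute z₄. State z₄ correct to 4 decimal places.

f(z_0) = -5.077848, f(z_1) = -11.137125
z_2 = 1.150000 - (-11.137125)·(1.150000 - 1.780000)/(-11.137125 - (-5.077848)) = 2.307958; f(z_2) = 3.202243
z_3 = 2.307958 - (3.202243)·(2.307958 - 1.150000)/(3.202243 - (-11.137125)) = 2.049365; f(z_3) = -1.280836
z_4 = 2.049365 - (-1.280836)·(2.049365 - 2.307958)/(-1.280836 - (3.202243)) = 2.123246; f(z_4) = -0.088439

2.1232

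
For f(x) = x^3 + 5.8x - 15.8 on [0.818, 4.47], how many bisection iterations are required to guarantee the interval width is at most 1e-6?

Initial width b − a = 4.47 − 0.818 = 3.652000.
After n steps the width is (b−a)/2^n; need (b−a)/2^n ≤ 1e-6.
So n ≥ log₂(3.652000/1e-6) = log₂(3652000.0000) ≈ 21.8003.
Hence n = 22.

22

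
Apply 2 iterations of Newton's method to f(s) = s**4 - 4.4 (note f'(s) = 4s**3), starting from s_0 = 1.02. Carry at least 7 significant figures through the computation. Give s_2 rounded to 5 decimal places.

1.53929

Newton update: s ← s − f(s)/f'(s).
s_0 = 1.020000: f = -3.317568, f' = 4.244832 → s_1 = 1.020000 - (-3.317568)/(4.244832) = 1.801555
s_1 = 1.801555: f = 6.133912, f' = 23.388494 → s_2 = 1.801555 - (6.133912)/(23.388494) = 1.539293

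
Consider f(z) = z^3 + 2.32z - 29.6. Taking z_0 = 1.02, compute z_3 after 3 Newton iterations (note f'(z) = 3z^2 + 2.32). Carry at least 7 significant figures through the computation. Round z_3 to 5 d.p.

3.16740

z_0 = 1.020000: f = -26.172392, f' = 5.441200 → z_1 = 1.020000 - (-26.172392)/(5.441200) = 5.830040
z_1 = 5.830040: f = 182.085104, f' = 104.288114 → z_2 = 5.830040 - (182.085104)/(104.288114) = 4.084059
z_2 = 4.084059: f = 47.995238, f' = 52.358616 → z_3 = 4.084059 - (47.995238)/(52.358616) = 3.167395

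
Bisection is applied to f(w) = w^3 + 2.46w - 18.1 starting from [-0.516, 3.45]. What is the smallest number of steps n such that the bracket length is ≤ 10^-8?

29

Initial width b − a = 3.45 − -0.516 = 3.966000.
After n steps the width is (b−a)/2^n; need (b−a)/2^n ≤ 10^-8.
So n ≥ log₂(3.966000/10^-8) = log₂(396600000.0000) ≈ 28.5631.
Hence n = 29.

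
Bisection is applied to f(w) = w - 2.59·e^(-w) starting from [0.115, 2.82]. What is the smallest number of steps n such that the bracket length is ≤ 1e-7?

Initial width b − a = 2.82 − 0.115 = 2.705000.
After n steps the width is (b−a)/2^n; need (b−a)/2^n ≤ 1e-7.
So n ≥ log₂(2.705000/1e-7) = log₂(27050000.0000) ≈ 24.6891.
Hence n = 25.

25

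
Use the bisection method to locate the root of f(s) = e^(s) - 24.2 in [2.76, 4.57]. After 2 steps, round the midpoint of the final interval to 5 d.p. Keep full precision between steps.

f(2.760000) = -8.400157, f(4.570000) = 72.344110 (opposite signs)
step 1: m = 3.665000, f(m) = 14.856136 > 0 → root in [2.760000, 3.665000]
step 2: m = 3.212500, f(m) = 0.641111 > 0 → root in [2.760000, 3.212500]
Midpoint of [2.760000, 3.212500] = 2.986250

2.98625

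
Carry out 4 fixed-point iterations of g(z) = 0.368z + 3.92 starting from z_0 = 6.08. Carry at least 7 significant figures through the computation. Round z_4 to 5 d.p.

6.20028

z_1 = g(6.080000) = 6.157440
z_2 = g(6.157440) = 6.185938
z_3 = g(6.185938) = 6.196425
z_4 = g(6.196425) = 6.200284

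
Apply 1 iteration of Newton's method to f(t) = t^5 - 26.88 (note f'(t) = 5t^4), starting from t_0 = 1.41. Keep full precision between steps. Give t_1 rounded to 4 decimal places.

2.4881

t_0 = 1.410000: f = -21.306916, f' = 19.762708 → t_1 = 1.410000 - (-21.306916)/(19.762708) = 2.488137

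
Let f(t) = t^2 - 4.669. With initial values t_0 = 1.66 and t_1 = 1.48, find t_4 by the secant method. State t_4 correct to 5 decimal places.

Secant update: t_(k+1) = t_k − f(t_k)·(t_k − t_(k-1))/(f(t_k) − f(t_(k-1))).
f(t_0) = -1.913400, f(t_1) = -2.478600
t_2 = 1.480000 - (-2.478600)·(1.480000 - 1.660000)/(-2.478600 - (-1.913400)) = 2.269363; f(t_2) = 0.481009
t_3 = 2.269363 - (0.481009)·(2.269363 - 1.480000)/(0.481009 - (-2.478600)) = 2.141072; f(t_3) = -0.084809
t_4 = 2.141072 - (-0.084809)·(2.141072 - 2.269363)/(-0.084809 - (0.481009)) = 2.160302; f(t_4) = -0.002097

2.16030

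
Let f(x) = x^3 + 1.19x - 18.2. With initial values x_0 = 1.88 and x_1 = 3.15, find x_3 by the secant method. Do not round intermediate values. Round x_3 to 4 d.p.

f(x_0) = -9.318128, f(x_1) = 16.804375
x_2 = 3.150000 - (16.804375)·(3.150000 - 1.880000)/(16.804375 - (-9.318128)) = 2.333020; f(x_2) = -2.725115
x_3 = 2.333020 - (-2.725115)·(2.333020 - 3.150000)/(-2.725115 - (16.804375)) = 2.447020; f(x_3) = -0.635512

2.4470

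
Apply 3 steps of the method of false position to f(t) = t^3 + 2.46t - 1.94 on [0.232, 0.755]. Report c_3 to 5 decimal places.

f(0.232000) = -1.356793, f(0.755000) = 0.347669
step 1: c = 0.648321, f(c) = -0.072629 < 0 → new bracket [0.648321, 0.755000]
step 2: c = 0.666755, f(c) = -0.003368 < 0 → new bracket [0.666755, 0.755000]
step 3: c = 0.667602, f(c) = -0.000155 < 0 → new bracket [0.667602, 0.755000]

0.66760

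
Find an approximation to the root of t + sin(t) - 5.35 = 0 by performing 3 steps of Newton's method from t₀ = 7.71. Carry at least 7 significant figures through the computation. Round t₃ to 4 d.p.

5.8165

Newton update: t ← t − f(t)/f'(t).
f'(t) = 1 + cos(t)
t_0 = 7.710000: f = 3.349653, f' = 1.143485 → t_1 = 7.710000 - (3.349653)/(1.143485) = 4.780663
t_1 = 4.780663: f = -1.567008, f' = 1.068220 → t_2 = 4.780663 - (-1.567008)/(1.068220) = 6.247595
t_2 = 6.247595: f = 0.862013, f' = 1.999367 → t_3 = 6.247595 - (0.862013)/(1.999367) = 5.816452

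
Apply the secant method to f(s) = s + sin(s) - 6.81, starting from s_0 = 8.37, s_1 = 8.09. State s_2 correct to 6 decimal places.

4.537392

f(s_0) = 2.429791, f(s_1) = 2.252277
s_2 = 8.090000 - (2.252277)·(8.090000 - 8.370000)/(2.252277 - (2.429791)) = 4.537392; f(s_2) = -3.257335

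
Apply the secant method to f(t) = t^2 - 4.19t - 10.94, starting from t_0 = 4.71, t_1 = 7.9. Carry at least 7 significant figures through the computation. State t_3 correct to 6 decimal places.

f(t_0) = -8.490800, f(t_1) = 18.369000
t_2 = 7.900000 - (18.369000)·(7.900000 - 4.710000)/(18.369000 - (-8.490800)) = 5.718409; f(t_2) = -2.199935
t_3 = 5.718409 - (-2.199935)·(5.718409 - 7.900000)/(-2.199935 - (18.369000)) = 5.951739; f(t_3) = -0.454589

5.951739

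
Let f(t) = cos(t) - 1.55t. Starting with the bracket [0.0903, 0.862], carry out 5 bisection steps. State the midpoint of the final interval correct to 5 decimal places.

0.56055

f(0.090300) = 0.855961, f(0.862000) = -0.685180 (opposite signs)
step 1: m = 0.476150, f(m) = 0.150734 > 0 → root in [0.476150, 0.862000]
step 2: m = 0.669075, f(m) = -0.252671 < 0 → root in [0.476150, 0.669075]
step 3: m = 0.572612, f(m) = -0.047061 < 0 → root in [0.476150, 0.572612]
step 4: m = 0.524381, f(m) = 0.052843 > 0 → root in [0.524381, 0.572612]
step 5: m = 0.548497, f(m) = 0.003139 > 0 → root in [0.548497, 0.572612]
Midpoint of [0.548497, 0.572612] = 0.560555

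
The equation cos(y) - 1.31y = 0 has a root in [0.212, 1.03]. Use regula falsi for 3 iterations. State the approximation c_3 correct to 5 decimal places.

f(0.212000) = 0.699892, f(1.030000) = -0.834481
step 1: c = 0.585124, f(c) = 0.067131 > 0 → new bracket [0.585124, 1.030000]
step 2: c = 0.618248, f(c) = 0.004990 > 0 → new bracket [0.618248, 1.030000]
step 3: c = 0.620696, f(c) = 0.000363 > 0 → new bracket [0.620696, 1.030000]

0.62070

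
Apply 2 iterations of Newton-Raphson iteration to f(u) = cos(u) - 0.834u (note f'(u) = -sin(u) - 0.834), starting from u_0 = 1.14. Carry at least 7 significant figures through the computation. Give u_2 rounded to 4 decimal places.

u_0 = 1.140000: f = -0.533165, f' = -1.742633 → u_1 = 1.140000 - (-0.533165)/(-1.742633) = 0.834046
u_1 = 0.834046: f = -0.023710, f' = -1.574656 → u_2 = 0.834046 - (-0.023710)/(-1.574656) = 0.818989

0.8190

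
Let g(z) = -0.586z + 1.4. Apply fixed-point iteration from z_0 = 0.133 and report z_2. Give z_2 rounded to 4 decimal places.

z_1 = g(0.133000) = 1.322062
z_2 = g(1.322062) = 0.625272

0.6253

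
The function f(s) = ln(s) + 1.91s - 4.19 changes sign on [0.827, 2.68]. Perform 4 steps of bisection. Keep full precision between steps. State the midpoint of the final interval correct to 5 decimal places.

f(0.827000) = -2.800381, f(2.680000) = 1.914617 (opposite signs)
step 1: m = 1.753500, f(m) = -0.279201 < 0 → root in [1.753500, 2.680000]
step 2: m = 2.216750, f(m) = 0.840035 > 0 → root in [1.753500, 2.216750]
step 3: m = 1.985125, f(m) = 0.287271 > 0 → root in [1.753500, 1.985125]
step 4: m = 1.869312, f(m) = 0.005958 > 0 → root in [1.753500, 1.869312]
Midpoint of [1.753500, 1.869312] = 1.811406

1.81141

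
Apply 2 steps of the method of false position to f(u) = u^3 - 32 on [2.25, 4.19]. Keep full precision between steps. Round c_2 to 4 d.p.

3.0977

f(2.250000) = -20.609375, f(4.190000) = 41.560059
step 1: c = 2.893116, f(c) = -7.784259 < 0 → new bracket [2.893116, 4.190000]
step 2: c = 3.097705, f(c) = -2.275118 < 0 → new bracket [3.097705, 4.190000]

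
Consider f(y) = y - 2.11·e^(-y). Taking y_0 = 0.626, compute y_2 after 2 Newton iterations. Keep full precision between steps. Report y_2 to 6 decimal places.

0.877382

f'(y) = 1 + 2.11·e^(-y)
y_0 = 0.626000: f = -0.502273, f' = 2.128273 → y_1 = 0.626000 - (-0.502273)/(2.128273) = 0.862000
y_1 = 0.862000: f = -0.029088, f' = 1.891088 → y_2 = 0.862000 - (-0.029088)/(1.891088) = 0.877382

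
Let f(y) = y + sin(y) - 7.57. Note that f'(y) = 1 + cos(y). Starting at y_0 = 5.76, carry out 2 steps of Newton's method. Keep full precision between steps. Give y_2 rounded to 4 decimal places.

y_0 = 5.760000: f = -2.309642, f' = 1.866232 → y_1 = 5.760000 - (-2.309642)/(1.866232) = 6.997596
y_1 = 6.997596: f = 0.082769, f' = 1.755479 → y_2 = 6.997596 - (0.082769)/(1.755479) = 6.950447

6.9504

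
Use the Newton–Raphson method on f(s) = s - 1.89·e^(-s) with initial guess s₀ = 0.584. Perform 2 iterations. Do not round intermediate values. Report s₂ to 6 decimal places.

Newton update: s ← s − f(s)/f'(s).
f'(s) = 1 + 1.89·e^(-s)
s_0 = 0.584000: f = -0.469984, f' = 2.053984 → s_1 = 0.584000 - (-0.469984)/(2.053984) = 0.812816
s_1 = 0.812816: f = -0.025602, f' = 1.838418 → s_2 = 0.812816 - (-0.025602)/(1.838418) = 0.826742

0.826742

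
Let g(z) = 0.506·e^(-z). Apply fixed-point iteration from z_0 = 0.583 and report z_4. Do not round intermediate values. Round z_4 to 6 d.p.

0.358173

z_1 = g(0.583000) = 0.282460
z_2 = g(0.282460) = 0.381487
z_3 = g(0.381487) = 0.345520
z_4 = g(0.345520) = 0.358173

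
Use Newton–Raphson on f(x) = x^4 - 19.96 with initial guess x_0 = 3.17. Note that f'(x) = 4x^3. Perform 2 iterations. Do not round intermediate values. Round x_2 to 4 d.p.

x_0 = 3.170000: f = 81.020391, f' = 127.420052 → x_1 = 3.170000 - (81.020391)/(127.420052) = 2.534147
x_1 = 2.534147: f = 21.280829, f' = 65.096184 → x_2 = 2.534147 - (21.280829)/(65.096184) = 2.207234

2.2072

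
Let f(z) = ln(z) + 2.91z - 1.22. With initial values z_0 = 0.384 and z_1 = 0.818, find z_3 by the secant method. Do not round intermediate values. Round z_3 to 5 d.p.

f(z_0) = -1.059673, f(z_1) = 0.959487
z_2 = 0.818000 - (0.959487)·(0.818000 - 0.384000)/(0.959487 - (-1.059673)) = 0.611767; f(z_2) = 0.068838
z_3 = 0.611767 - (0.068838)·(0.611767 - 0.818000)/(0.068838 - (0.959487)) = 0.595827; f(z_3) = -0.003947

0.59583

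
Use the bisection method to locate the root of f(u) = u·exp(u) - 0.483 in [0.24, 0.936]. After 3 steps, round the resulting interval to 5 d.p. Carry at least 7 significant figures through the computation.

f(0.240000) = -0.177900, f(0.936000) = 1.903577 (opposite signs)
step 1: m = 0.588000, f(m) = 0.575626 > 0 → root in [0.240000, 0.588000]
step 2: m = 0.414000, f(m) = 0.143323 > 0 → root in [0.240000, 0.414000]
step 3: m = 0.327000, f(m) = -0.029516 < 0 → root in [0.327000, 0.414000]

[0.32700, 0.41400]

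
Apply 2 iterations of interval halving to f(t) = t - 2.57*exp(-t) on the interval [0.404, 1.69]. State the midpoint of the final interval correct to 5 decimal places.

0.88625

f(0.404000) = -1.311845, f(1.690000) = 1.215785 (opposite signs)
step 1: m = 1.047000, f(m) = 0.144958 > 0 → root in [0.404000, 1.047000]
step 2: m = 0.725500, f(m) = -0.518592 < 0 → root in [0.725500, 1.047000]
Midpoint of [0.725500, 1.047000] = 0.886250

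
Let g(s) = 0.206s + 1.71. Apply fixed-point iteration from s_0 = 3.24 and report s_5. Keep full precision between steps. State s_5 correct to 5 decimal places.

2.15406

s_1 = g(3.240000) = 2.377440
s_2 = g(2.377440) = 2.199753
s_3 = g(2.199753) = 2.163149
s_4 = g(2.163149) = 2.155609
s_5 = g(2.155609) = 2.154055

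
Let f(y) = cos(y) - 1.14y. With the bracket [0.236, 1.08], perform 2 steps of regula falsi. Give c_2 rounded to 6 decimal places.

False-position update: c = (a·f(b) − b·f(a))/(f(b) − f(a)); replace the endpoint whose sign matches f(c).
f(0.236000) = 0.703241, f(1.080000) = -0.759872
step 1: c = 0.641666, f(c) = 0.069600 > 0 → new bracket [0.641666, 1.080000]
step 2: c = 0.678446, f(c) = 0.005120 > 0 → new bracket [0.678446, 1.080000]

0.678446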